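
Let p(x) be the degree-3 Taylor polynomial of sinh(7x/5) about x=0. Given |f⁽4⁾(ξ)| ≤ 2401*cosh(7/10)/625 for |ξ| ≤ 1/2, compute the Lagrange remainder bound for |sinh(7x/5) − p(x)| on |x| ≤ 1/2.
2401*cosh(7/10)/240000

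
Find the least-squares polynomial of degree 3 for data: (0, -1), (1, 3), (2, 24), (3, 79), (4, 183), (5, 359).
-74/63 + (70/27)x + (-59/63)x² + (80/27)x³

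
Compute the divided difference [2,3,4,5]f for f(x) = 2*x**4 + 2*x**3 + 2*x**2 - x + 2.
30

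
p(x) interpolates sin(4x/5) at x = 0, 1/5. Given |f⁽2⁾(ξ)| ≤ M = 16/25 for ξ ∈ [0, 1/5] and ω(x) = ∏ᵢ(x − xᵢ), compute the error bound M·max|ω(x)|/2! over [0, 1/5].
2/625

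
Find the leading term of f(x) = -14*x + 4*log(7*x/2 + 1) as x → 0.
-49*x**2/2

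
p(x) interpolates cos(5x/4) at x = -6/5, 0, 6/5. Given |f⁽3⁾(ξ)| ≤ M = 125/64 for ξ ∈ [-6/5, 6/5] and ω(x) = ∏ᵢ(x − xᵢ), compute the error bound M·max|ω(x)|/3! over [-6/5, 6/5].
sqrt(3)/8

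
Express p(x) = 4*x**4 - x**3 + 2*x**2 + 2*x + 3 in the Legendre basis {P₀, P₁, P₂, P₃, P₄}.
(67/15)P₀ + (7/5)P₁ + (76/21)P₂ + (-2/5)P₃ + (32/35)P₄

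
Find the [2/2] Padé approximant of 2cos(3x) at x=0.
(2 - 15*x**2/2)/(3*x**2/4 + 1)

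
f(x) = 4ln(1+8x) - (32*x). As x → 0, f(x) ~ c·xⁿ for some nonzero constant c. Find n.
2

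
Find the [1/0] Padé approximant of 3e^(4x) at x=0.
12*x + 3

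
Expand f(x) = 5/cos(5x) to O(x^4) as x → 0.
5 + 125*x**2/2 + O(x**4)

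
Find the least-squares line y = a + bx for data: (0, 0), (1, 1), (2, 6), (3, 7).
a = -2/5, b = 13/5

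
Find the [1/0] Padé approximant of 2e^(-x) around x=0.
2 - 2*x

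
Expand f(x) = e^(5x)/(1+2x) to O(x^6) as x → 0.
1 + 3*x + 13*x**2/2 + 47*x**3/6 + 83*x**4/8 + 127*x**5/24 + O(x**6)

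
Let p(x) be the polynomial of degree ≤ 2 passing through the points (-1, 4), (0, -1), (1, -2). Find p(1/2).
-2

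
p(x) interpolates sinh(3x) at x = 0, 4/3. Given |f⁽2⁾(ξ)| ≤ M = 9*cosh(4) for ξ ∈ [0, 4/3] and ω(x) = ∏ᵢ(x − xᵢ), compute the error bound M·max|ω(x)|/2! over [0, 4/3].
2*cosh(4)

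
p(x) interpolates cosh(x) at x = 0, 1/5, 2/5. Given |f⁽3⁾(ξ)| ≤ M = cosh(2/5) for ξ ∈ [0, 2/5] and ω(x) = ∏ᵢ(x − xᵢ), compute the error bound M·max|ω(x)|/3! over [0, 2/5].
sqrt(3)*cosh(2/5)/3375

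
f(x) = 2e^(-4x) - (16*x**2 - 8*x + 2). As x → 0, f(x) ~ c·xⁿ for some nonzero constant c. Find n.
3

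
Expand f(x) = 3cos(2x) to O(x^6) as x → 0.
3 - 6*x**2 + 2*x**4 + O(x**6)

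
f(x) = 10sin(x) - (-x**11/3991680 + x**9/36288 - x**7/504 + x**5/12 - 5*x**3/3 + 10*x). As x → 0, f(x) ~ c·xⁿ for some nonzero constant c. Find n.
13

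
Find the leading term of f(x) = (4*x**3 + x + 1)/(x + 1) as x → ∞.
4*x**2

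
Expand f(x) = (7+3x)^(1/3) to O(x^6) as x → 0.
7**(1/3) + 7**(1/3)*x/7 - 7**(1/3)*x**2/49 + 5*7**(1/3)*x**3/1029 - 10*7**(1/3)*x**4/7203 + 22*7**(1/3)*x**5/50421 + O(x**6)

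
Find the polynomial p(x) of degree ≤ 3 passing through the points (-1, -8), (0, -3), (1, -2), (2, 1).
x**3 - 2*x**2 + 2*x - 3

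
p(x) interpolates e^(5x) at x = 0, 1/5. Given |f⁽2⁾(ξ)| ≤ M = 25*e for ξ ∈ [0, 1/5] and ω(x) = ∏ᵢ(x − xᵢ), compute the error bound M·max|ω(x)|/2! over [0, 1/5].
e/8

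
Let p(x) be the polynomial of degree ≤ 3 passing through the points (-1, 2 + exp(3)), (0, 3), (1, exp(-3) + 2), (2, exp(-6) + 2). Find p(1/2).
(-1 + 9*exp(3) + (41 - exp(3))*exp(6))*exp(-6)/16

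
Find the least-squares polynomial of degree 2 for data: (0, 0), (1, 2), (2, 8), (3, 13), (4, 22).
-1/7 + (25/14)x + (13/14)x²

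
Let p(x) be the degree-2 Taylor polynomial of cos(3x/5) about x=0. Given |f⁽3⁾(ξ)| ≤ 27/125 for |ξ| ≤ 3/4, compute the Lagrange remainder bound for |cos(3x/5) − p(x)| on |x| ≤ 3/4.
243/16000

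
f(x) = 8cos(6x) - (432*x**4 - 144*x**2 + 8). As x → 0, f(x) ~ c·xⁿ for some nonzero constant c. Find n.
6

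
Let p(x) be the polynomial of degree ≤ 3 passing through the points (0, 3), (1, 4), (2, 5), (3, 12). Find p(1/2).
31/8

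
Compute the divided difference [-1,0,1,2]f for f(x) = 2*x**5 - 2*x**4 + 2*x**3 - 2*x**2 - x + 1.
8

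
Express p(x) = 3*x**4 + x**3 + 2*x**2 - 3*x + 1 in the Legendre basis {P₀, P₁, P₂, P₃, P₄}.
(34/15)P₀ + (-12/5)P₁ + (64/21)P₂ + (2/5)P₃ + (24/35)P₄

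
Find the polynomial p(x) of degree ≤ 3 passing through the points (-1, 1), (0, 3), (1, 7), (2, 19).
x**3 + x**2 + 2*x + 3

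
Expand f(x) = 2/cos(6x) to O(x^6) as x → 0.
2 + 36*x**2 + 540*x**4 + O(x**6)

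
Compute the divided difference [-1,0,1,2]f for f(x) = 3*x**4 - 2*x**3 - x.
4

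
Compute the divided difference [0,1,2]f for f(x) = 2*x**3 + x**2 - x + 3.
7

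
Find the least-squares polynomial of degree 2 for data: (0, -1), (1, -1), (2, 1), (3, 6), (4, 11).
-8/7 + (-43/70)x + (13/14)x²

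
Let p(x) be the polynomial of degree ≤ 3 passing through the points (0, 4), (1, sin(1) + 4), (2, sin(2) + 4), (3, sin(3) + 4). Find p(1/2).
-5*sin(2)/16 + sin(3)/16 + 15*sin(1)/16 + 4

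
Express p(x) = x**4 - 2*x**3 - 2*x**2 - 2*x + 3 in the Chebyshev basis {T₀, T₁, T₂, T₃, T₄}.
(19/8)T₀ + (-7/2)T₁ + (-1/2)T₂ + (-1/2)T₃ + (1/8)T₄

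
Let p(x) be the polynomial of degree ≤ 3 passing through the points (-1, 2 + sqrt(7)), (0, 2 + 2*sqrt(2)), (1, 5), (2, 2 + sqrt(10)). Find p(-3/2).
-35*sqrt(2)/8 - 5*sqrt(10)/16 + 35*sqrt(7)/16 + 95/16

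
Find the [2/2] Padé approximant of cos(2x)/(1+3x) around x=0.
(-44*x**2/21 + x/7 + 1)/(x**2/3 + 22*x/7 + 1)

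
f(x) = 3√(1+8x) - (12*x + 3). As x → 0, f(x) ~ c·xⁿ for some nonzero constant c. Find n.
2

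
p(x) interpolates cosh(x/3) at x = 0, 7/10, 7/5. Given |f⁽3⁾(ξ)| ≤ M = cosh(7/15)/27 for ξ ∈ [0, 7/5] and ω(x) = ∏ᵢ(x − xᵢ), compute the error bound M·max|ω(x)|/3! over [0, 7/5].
343*sqrt(3)*cosh(7/15)/729000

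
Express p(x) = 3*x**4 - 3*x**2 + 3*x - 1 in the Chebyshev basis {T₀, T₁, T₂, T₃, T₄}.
(-11/8)T₀ + (3)T₁ + (3/8)T₄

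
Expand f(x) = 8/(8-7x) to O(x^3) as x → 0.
1 + 7*x/8 + 49*x**2/64 + O(x**3)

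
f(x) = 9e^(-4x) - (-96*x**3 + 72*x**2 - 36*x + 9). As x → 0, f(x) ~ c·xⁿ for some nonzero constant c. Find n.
4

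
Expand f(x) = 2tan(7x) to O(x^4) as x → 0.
14*x + 686*x**3/3 + O(x**4)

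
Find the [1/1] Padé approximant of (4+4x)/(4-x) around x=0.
(x + 1)/(1 - x/4)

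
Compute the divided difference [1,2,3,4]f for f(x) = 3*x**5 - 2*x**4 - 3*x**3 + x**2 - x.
172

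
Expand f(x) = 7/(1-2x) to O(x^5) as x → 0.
7 + 14*x + 28*x**2 + 56*x**3 + 112*x**4 + O(x**5)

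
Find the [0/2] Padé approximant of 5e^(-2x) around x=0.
5/(2*x**2 + 2*x + 1)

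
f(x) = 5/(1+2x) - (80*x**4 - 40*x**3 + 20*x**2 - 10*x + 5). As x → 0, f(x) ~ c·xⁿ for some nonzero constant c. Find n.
5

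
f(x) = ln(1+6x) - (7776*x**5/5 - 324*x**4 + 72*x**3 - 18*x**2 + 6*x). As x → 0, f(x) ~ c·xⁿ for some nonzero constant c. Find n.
6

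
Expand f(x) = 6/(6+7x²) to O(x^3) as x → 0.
1 - 7*x**2/6 + O(x**3)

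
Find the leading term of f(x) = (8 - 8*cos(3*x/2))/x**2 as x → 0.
9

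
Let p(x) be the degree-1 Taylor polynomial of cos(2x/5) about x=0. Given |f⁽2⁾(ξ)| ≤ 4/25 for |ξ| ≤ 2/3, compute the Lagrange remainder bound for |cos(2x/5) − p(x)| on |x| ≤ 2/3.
8/225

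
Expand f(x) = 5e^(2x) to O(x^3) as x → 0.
5 + 10*x + 10*x**2 + O(x**3)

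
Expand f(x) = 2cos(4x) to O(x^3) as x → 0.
2 - 16*x**2 + O(x**3)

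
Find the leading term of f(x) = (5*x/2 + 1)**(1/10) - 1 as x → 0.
x/4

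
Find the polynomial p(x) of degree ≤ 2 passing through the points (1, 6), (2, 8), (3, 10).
2*x + 4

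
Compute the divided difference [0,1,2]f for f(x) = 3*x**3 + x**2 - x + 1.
10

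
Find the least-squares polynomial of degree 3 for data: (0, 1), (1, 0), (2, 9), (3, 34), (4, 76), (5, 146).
37/42 + (-943/252)x + (47/21)x² + (31/36)x³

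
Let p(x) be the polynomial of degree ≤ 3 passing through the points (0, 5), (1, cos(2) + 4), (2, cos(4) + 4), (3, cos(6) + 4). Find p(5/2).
15*cos(4)/16 - 5*cos(2)/16 + 5*cos(6)/16 + 65/16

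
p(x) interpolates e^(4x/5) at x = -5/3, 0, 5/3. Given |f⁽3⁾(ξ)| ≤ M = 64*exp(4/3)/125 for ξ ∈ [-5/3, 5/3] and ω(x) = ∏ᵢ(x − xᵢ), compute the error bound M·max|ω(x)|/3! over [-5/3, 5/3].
64*sqrt(3)*exp(4/3)/729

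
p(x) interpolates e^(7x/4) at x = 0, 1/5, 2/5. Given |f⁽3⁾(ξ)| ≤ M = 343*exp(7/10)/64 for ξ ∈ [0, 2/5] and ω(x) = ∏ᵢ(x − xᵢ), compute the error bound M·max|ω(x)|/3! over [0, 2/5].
343*sqrt(3)*exp(7/10)/216000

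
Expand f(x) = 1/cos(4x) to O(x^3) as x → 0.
1 + 8*x**2 + O(x**3)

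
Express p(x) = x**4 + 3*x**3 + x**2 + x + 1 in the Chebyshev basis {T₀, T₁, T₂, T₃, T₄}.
(15/8)T₀ + (13/4)T₁ + T₂ + (3/4)T₃ + (1/8)T₄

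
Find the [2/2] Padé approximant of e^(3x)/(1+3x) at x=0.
(7*x**2/4 + 2*x + 1)/(-11*x**2/4 + 2*x + 1)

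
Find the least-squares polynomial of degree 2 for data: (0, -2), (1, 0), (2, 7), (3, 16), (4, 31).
-2 + (1/5)x + (2)x²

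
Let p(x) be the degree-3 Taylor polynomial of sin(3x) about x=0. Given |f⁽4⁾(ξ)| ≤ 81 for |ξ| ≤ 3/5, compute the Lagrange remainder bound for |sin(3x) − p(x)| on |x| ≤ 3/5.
2187/5000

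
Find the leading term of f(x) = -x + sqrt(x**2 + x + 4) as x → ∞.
1/2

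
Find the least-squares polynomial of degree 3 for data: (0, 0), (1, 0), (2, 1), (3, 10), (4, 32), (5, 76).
-1/21 + (122/63)x + (-61/21)x² + (10/9)x³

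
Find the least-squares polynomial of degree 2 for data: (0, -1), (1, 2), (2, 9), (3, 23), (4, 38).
-41/35 + (73/70)x + (31/14)x²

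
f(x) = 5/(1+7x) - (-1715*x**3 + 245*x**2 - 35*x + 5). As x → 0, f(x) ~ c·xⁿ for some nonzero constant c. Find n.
4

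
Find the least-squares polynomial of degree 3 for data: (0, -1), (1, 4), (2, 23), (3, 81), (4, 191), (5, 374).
-7/9 + (314/189)x + (-101/126)x² + (167/54)x³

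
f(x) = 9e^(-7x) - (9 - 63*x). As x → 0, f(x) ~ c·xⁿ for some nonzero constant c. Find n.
2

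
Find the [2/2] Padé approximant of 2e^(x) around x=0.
(x**2/6 + x + 2)/(x**2/12 - x/2 + 1)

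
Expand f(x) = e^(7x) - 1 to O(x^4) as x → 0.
7*x + 49*x**2/2 + 343*x**3/6 + O(x**4)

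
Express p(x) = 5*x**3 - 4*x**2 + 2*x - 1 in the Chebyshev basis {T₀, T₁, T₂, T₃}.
(-3)T₀ + (23/4)T₁ + (-2)T₂ + (5/4)T₃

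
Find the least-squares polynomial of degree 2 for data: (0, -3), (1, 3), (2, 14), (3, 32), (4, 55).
-103/35 + (39/14)x + (41/14)x²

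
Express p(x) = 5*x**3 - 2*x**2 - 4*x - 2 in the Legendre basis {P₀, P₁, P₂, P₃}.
(-8/3)P₀ - P₁ + (-4/3)P₂ + (2)P₃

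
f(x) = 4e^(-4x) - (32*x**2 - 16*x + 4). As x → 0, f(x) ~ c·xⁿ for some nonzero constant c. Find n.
3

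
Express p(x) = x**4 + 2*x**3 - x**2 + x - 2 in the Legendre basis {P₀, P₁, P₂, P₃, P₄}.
(-32/15)P₀ + (11/5)P₁ + (-2/21)P₂ + (4/5)P₃ + (8/35)P₄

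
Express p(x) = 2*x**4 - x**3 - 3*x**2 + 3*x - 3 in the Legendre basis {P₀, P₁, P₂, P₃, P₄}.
(-18/5)P₀ + (12/5)P₁ + (-6/7)P₂ + (-2/5)P₃ + (16/35)P₄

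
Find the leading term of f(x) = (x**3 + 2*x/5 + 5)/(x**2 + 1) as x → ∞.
x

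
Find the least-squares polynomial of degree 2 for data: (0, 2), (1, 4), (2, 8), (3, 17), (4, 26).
67/35 + (47/70)x + (19/14)x²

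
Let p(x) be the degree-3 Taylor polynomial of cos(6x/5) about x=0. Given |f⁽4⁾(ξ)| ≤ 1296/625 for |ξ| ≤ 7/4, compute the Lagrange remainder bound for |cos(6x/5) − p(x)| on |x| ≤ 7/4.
64827/80000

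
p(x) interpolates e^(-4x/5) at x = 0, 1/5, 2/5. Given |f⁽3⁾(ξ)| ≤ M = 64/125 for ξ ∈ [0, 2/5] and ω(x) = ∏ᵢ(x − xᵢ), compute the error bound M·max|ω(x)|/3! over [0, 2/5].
64*sqrt(3)/421875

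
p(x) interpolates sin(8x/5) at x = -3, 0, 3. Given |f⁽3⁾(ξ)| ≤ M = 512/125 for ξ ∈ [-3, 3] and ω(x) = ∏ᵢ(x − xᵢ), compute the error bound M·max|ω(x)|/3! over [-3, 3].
512*sqrt(3)/125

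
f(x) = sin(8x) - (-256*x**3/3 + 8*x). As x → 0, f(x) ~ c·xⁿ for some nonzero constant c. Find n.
5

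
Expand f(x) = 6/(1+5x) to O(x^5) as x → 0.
6 - 30*x + 150*x**2 - 750*x**3 + 3750*x**4 + O(x**5)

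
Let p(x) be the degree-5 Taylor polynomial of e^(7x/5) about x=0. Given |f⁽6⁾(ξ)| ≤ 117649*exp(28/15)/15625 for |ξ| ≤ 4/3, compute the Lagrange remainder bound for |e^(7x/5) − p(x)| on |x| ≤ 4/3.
30118144*exp(28/15)/512578125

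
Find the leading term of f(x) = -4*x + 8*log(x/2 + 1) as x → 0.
-x**2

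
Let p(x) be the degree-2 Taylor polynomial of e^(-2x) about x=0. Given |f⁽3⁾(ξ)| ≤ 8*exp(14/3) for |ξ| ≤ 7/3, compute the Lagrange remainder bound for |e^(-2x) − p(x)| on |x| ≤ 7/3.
1372*exp(14/3)/81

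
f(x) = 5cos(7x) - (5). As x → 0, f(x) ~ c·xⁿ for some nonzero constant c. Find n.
2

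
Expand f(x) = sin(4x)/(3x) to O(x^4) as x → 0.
4/3 - 32*x**2/9 + O(x**4)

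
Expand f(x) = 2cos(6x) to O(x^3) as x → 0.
2 - 36*x**2 + O(x**3)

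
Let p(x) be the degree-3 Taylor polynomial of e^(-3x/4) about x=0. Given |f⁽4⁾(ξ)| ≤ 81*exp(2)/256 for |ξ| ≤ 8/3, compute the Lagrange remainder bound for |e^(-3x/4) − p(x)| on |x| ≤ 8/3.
2*exp(2)/3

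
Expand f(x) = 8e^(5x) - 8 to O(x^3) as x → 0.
40*x + 100*x**2 + O(x**3)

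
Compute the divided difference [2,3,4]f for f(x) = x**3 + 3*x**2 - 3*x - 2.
12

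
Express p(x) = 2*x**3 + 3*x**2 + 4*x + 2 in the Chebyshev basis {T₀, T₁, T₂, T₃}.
(7/2)T₀ + (11/2)T₁ + (3/2)T₂ + (1/2)T₃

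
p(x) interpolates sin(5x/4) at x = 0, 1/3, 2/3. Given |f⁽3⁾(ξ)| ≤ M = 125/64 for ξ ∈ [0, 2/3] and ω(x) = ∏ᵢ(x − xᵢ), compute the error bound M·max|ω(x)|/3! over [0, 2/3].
125*sqrt(3)/46656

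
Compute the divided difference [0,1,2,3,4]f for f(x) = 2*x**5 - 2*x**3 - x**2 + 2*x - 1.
20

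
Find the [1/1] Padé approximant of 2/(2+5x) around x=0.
1/(5*x/2 + 1)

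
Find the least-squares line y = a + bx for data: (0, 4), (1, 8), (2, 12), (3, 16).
a = 4, b = 4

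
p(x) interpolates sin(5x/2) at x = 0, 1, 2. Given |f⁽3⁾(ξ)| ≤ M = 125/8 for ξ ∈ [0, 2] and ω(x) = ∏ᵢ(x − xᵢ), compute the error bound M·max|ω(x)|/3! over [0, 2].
125*sqrt(3)/216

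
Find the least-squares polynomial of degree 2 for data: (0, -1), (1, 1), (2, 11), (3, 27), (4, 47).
-7/5 + (1/5)x + (3)x²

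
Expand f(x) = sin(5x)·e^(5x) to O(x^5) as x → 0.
5*x + 25*x**2 + 125*x**3/3 + O(x**5)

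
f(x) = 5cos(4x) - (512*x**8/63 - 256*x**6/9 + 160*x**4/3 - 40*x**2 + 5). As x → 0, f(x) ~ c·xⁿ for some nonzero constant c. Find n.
10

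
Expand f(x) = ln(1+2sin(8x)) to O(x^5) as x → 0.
16*x - 128*x**2 + 3584*x**3/3 - 40960*x**4/3 + O(x**5)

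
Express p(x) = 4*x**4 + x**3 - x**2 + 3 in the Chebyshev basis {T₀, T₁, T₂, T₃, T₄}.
(4)T₀ + (3/4)T₁ + (3/2)T₂ + (1/4)T₃ + (1/2)T₄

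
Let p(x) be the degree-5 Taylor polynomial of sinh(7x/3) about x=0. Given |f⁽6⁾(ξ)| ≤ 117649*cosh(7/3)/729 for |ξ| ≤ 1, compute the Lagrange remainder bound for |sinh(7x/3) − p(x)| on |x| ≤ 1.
117649*cosh(7/3)/524880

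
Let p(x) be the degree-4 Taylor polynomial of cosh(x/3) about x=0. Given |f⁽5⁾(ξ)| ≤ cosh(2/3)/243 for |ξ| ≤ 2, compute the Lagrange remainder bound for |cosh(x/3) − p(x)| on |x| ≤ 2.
4*cosh(2/3)/3645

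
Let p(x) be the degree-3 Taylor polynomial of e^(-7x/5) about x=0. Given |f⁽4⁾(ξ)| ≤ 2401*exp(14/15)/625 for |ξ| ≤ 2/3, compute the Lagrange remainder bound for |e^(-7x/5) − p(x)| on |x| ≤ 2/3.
4802*exp(14/15)/151875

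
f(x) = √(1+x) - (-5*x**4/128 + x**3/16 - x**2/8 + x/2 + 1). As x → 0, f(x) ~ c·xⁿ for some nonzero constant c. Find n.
5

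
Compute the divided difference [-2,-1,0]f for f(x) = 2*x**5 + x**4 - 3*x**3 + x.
-14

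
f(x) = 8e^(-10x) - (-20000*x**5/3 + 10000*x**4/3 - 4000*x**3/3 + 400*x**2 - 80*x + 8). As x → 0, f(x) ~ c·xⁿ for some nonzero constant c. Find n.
6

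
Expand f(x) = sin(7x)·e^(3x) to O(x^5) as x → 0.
7*x + 21*x**2 - 77*x**3/3 - 140*x**4 + O(x**5)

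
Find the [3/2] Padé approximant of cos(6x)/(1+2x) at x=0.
(198*x**3/7 - 99*x**2/7 - 2*x + 1)/(1 - x**2/7)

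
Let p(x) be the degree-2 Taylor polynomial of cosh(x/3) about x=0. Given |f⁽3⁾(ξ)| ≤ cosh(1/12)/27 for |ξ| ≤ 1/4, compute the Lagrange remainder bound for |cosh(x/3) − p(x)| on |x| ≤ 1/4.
cosh(1/12)/10368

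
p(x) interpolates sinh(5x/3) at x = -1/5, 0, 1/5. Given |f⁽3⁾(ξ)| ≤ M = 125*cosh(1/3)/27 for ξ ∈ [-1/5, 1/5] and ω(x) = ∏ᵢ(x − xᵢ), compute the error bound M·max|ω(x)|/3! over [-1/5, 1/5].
sqrt(3)*cosh(1/3)/729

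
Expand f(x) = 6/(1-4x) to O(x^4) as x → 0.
6 + 24*x + 96*x**2 + 384*x**3 + O(x**4)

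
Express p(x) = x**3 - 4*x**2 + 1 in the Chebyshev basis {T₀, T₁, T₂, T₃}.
-T₀ + (3/4)T₁ + (-2)T₂ + (1/4)T₃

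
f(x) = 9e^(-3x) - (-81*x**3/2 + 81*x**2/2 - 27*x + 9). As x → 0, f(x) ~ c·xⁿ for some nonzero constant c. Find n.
4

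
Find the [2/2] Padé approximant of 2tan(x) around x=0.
2*x/(1 - x**2/3)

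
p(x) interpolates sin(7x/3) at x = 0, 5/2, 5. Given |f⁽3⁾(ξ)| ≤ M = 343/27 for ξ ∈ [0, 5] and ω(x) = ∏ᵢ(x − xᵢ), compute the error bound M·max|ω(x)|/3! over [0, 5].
42875*sqrt(3)/5832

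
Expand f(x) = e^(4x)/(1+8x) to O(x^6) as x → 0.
1 - 4*x + 40*x**2 - 928*x**3/3 + 7456*x**4/3 - 298112*x**5/15 + O(x**6)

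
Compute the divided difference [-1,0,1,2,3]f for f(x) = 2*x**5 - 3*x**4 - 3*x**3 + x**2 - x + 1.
7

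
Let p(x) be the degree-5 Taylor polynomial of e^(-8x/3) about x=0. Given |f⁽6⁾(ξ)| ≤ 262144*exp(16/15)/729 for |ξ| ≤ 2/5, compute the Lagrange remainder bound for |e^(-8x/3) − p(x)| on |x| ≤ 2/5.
1048576*exp(16/15)/512578125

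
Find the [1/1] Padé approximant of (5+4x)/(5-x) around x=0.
(4*x/5 + 1)/(1 - x/5)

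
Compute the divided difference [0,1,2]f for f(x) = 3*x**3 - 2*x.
9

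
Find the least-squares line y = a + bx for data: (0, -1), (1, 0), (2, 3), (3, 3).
a = -1, b = 3/2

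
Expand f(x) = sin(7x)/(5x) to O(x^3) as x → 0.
7/5 - 343*x**2/30 + O(x**3)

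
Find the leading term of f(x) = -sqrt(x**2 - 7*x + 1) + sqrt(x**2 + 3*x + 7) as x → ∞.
5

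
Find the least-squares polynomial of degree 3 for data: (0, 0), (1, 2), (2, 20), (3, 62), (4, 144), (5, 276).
-8/63 + (-83/189)x + (131/126)x² + (109/54)x³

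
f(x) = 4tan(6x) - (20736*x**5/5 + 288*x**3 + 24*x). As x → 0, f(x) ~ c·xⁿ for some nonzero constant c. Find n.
7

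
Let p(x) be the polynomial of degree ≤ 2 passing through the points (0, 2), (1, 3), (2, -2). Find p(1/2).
13/4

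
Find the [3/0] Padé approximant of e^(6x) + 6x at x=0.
36*x**3 + 18*x**2 + 12*x + 1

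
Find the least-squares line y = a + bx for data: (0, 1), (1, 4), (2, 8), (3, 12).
a = 7/10, b = 37/10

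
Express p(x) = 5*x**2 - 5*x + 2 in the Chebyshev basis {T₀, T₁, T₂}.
(9/2)T₀ + (-5)T₁ + (5/2)T₂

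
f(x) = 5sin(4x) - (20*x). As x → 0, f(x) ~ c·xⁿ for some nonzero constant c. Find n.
3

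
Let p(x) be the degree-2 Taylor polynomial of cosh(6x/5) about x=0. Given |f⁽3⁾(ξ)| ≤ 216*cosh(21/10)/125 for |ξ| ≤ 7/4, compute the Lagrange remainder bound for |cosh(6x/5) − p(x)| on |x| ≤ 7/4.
3087*cosh(21/10)/2000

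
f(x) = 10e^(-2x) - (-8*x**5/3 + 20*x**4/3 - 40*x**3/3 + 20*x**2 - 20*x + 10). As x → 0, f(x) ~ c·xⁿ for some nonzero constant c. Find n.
6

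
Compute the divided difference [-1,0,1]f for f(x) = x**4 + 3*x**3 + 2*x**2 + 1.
3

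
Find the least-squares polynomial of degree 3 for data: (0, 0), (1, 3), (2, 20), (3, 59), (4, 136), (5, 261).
-8/63 + (295/189)x + (5/126)x² + (109/54)x³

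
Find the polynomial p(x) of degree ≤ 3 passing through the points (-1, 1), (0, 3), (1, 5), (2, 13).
x**3 + x + 3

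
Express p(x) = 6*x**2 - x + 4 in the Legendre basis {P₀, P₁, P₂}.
(6)P₀ - P₁ + (4)P₂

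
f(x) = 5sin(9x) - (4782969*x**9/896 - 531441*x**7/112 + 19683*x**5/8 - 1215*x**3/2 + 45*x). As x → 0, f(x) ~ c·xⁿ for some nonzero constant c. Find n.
11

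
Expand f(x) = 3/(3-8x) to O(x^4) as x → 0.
1 + 8*x/3 + 64*x**2/9 + 512*x**3/27 + O(x**4)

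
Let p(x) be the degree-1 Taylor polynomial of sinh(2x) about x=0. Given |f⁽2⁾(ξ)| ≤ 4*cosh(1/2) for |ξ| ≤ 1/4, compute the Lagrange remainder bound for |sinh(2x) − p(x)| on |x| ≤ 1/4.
cosh(1/2)/8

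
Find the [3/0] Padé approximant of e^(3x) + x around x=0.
9*x**3/2 + 9*x**2/2 + 4*x + 1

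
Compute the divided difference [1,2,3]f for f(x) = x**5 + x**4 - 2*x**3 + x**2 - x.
104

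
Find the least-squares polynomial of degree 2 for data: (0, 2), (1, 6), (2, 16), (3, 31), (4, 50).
9/5 + (21/10)x + (5/2)x²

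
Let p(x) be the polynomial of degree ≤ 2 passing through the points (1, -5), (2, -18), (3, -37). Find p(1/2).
-3/4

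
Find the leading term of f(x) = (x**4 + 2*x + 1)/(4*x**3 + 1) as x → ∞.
x/4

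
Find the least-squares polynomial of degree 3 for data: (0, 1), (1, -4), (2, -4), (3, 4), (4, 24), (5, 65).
101/126 + (-3203/756)x + (-215/252)x² + (23/27)x³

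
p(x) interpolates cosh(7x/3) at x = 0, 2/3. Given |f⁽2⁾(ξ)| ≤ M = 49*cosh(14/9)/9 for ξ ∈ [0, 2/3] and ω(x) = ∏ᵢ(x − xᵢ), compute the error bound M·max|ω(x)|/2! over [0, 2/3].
49*cosh(14/9)/162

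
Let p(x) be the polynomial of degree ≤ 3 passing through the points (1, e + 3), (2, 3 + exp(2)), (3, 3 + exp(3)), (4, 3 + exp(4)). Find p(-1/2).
-35*exp(4)/16 - 189*exp(2)/16 + 3 + 105*e/16 + 135*exp(3)/16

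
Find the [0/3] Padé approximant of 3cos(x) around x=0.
3/(x**2/2 + 1)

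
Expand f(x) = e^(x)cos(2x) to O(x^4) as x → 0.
1 + x - 3*x**2/2 - 11*x**3/6 + O(x**4)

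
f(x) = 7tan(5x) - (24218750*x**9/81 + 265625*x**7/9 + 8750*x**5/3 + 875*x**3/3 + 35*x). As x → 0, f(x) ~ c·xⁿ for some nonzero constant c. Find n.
11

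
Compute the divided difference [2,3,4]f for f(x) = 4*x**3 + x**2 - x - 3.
37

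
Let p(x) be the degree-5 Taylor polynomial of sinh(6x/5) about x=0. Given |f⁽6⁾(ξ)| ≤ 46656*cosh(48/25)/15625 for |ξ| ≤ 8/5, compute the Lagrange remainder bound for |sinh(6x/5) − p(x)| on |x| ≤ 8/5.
84934656*cosh(48/25)/1220703125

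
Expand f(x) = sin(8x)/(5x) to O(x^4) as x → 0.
8/5 - 256*x**2/15 + O(x**4)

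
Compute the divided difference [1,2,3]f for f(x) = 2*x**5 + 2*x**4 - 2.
230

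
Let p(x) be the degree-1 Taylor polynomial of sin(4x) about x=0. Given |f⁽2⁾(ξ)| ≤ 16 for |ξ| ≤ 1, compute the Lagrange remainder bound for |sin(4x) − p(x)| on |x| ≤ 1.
8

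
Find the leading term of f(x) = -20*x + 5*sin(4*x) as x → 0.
-160*x**3/3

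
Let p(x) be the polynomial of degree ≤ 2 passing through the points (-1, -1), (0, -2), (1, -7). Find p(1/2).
-4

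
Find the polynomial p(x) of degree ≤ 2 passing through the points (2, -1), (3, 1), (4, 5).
x**2 - 3*x + 1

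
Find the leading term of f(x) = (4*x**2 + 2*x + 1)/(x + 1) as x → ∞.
4*x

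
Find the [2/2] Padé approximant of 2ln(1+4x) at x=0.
8*x*(2*x + 1)/(8*x**2/3 + 4*x + 1)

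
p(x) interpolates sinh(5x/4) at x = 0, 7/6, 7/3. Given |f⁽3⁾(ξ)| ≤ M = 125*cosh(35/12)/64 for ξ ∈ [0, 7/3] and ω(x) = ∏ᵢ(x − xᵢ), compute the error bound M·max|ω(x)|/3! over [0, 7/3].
42875*sqrt(3)*cosh(35/12)/373248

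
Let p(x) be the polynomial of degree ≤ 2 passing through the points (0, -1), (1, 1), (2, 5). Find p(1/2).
-1/4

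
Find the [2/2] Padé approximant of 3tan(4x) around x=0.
12*x/(1 - 16*x**2/3)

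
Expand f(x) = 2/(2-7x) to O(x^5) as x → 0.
1 + 7*x/2 + 49*x**2/4 + 343*x**3/8 + 2401*x**4/16 + O(x**5)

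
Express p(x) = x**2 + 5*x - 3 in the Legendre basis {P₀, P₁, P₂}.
(-8/3)P₀ + (5)P₁ + (2/3)P₂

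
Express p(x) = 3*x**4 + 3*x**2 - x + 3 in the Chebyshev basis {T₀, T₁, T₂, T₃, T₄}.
(45/8)T₀ - T₁ + (3)T₂ + (3/8)T₄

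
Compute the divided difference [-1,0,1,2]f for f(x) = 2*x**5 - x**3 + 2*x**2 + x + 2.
9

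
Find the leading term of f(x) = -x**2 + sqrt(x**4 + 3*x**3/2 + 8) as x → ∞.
3*x/4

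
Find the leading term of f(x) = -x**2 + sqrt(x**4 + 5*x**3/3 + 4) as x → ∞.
5*x/6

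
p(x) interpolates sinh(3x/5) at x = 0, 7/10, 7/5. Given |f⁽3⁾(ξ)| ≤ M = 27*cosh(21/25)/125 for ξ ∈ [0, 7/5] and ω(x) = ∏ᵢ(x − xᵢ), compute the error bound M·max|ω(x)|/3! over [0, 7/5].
343*sqrt(3)*cosh(21/25)/125000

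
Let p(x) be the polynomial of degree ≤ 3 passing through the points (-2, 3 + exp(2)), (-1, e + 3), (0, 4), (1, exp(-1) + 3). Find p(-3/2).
(1 + e*(5*exp(2) + 15*e + 43))*exp(-1)/16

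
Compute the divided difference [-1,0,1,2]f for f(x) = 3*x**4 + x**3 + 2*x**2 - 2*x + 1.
7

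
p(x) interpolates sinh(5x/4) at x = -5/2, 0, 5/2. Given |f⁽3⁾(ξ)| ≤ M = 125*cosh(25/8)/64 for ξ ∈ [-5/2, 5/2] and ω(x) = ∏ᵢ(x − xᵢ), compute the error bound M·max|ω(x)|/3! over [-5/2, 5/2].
15625*sqrt(3)*cosh(25/8)/13824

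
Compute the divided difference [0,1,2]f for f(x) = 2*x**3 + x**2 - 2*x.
7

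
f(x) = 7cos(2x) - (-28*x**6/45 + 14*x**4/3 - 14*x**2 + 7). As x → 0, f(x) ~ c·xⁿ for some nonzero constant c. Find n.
8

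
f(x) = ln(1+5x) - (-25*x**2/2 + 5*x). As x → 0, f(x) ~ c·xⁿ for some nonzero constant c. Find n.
3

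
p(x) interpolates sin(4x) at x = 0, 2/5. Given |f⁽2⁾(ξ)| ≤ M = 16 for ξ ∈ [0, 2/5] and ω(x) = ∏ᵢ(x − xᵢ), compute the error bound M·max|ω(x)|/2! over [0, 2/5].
8/25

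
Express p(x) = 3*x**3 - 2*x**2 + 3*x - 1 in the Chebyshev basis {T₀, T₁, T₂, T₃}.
(-2)T₀ + (21/4)T₁ - T₂ + (3/4)T₃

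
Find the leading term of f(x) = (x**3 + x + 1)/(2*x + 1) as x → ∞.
x**2/2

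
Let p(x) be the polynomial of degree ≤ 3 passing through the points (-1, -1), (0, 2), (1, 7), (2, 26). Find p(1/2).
7/2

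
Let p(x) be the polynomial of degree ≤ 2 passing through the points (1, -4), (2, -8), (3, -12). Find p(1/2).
-2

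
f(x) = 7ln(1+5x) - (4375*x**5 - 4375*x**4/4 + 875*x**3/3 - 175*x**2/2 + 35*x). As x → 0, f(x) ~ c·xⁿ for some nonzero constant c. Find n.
6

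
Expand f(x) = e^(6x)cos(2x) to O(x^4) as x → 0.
1 + 6*x + 16*x**2 + 24*x**3 + O(x**4)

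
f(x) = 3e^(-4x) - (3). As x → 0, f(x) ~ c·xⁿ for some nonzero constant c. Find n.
1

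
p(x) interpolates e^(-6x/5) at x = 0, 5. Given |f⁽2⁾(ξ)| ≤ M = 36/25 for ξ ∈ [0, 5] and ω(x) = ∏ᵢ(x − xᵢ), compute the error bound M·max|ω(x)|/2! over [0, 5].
9/2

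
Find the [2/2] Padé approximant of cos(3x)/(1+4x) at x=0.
(-441*x**2/92 + 6*x/23 + 1)/(3*x**2/4 + 98*x/23 + 1)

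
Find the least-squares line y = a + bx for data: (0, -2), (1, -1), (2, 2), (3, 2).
a = -2, b = 3/2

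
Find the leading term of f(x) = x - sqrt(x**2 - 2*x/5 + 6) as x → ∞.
1/5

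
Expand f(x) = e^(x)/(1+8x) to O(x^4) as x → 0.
1 - 7*x + 113*x**2/2 - 2711*x**3/6 + O(x**4)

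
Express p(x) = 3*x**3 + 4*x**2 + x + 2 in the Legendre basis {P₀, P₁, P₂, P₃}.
(10/3)P₀ + (14/5)P₁ + (8/3)P₂ + (6/5)P₃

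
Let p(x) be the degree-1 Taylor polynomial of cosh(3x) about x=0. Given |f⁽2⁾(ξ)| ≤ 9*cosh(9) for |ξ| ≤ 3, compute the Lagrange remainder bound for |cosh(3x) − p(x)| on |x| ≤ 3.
81*cosh(9)/2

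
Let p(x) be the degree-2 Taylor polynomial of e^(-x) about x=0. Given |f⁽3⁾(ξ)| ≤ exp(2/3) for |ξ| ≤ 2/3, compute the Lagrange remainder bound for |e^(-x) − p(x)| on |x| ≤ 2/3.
4*exp(2/3)/81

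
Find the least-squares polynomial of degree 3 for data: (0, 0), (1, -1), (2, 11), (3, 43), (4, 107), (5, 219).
-41/126 + (-601/756)x + (-107/126)x² + (211/108)x³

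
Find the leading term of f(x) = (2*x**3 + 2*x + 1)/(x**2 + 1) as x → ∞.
2*x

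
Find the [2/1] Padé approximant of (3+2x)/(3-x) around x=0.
(2*x/3 + 1)/(1 - x/3)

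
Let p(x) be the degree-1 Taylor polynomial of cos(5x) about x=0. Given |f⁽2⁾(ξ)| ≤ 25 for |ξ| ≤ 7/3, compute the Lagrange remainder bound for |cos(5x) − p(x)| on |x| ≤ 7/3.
1225/18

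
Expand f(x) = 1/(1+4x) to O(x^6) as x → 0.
1 - 4*x + 16*x**2 - 64*x**3 + 256*x**4 - 1024*x**5 + O(x**6)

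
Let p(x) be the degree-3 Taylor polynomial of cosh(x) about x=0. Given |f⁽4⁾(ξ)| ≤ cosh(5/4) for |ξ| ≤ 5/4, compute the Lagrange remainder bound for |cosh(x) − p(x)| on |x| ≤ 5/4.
625*cosh(5/4)/6144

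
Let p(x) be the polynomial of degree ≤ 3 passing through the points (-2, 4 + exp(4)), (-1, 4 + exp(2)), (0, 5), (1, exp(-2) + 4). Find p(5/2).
5*(-7*exp(6) - 25*exp(2) + 21 + 27*exp(4))*exp(-2)/16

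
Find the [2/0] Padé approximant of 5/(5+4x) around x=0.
16*x**2/25 - 4*x/5 + 1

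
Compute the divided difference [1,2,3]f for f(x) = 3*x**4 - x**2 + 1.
74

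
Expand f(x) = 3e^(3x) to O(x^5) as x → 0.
3 + 9*x + 27*x**2/2 + 27*x**3/2 + 81*x**4/8 + O(x**5)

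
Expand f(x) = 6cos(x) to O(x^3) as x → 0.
6 - 3*x**2 + O(x**3)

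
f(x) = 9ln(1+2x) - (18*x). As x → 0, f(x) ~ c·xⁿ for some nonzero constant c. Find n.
2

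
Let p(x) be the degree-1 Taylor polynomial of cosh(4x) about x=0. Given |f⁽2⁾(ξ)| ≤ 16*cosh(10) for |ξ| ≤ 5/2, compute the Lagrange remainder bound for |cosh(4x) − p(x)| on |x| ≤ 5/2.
50*cosh(10)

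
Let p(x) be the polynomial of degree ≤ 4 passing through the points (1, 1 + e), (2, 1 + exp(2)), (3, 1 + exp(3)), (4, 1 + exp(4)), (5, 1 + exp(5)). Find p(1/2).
-45*exp(4)/32 - 105*exp(2)/32 + 1 + 315*e/128 + 35*exp(5)/128 + 189*exp(3)/64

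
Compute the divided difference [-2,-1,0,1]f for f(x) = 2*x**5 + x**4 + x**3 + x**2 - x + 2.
9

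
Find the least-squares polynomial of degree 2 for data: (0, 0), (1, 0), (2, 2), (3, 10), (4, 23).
13/35 + (-124/35)x + (16/7)x²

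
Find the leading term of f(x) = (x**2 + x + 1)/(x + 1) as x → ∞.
x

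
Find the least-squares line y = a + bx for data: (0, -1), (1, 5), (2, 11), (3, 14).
a = -2/5, b = 51/10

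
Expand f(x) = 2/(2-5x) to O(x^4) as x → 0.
1 + 5*x/2 + 25*x**2/4 + 125*x**3/8 + O(x**4)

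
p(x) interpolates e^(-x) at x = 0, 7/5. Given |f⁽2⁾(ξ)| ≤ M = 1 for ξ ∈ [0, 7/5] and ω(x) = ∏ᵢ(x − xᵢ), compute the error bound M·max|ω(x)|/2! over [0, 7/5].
49/200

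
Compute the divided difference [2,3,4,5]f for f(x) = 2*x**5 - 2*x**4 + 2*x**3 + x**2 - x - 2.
224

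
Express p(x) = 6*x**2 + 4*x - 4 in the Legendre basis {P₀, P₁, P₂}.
(-2)P₀ + (4)P₁ + (4)P₂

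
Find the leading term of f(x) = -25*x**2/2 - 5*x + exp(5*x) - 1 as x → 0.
125*x**3/6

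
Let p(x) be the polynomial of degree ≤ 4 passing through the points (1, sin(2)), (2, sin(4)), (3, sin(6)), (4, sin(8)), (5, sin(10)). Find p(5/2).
15*sin(4)/32 + 45*sin(6)/64 - 5*sin(8)/32 - 5*sin(2)/128 + 3*sin(10)/128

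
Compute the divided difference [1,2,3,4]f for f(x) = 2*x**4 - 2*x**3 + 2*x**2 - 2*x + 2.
18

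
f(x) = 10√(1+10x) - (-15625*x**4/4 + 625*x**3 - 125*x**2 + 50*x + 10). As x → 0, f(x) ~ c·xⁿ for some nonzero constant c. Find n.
5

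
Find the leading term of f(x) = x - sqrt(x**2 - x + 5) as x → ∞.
1/2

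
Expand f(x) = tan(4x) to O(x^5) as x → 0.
4*x + 64*x**3/3 + O(x**5)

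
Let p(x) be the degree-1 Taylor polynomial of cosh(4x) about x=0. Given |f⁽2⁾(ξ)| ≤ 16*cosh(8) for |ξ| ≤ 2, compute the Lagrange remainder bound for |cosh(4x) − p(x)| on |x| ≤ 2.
32*cosh(8)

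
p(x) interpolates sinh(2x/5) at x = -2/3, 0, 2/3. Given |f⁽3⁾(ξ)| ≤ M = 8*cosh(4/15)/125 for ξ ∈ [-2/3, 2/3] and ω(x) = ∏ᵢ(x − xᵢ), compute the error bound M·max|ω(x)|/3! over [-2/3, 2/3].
64*sqrt(3)*cosh(4/15)/91125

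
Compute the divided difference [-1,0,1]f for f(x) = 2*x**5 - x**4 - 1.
-1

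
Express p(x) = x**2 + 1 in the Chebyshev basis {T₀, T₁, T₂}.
(3/2)T₀ + (1/2)T₂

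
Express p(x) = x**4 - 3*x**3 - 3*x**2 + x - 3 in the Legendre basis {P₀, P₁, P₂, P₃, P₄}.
(-19/5)P₀ + (-4/5)P₁ + (-10/7)P₂ + (-6/5)P₃ + (8/35)P₄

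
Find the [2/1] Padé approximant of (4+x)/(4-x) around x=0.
(x/4 + 1)/(1 - x/4)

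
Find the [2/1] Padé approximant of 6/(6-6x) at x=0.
1/(1 - x)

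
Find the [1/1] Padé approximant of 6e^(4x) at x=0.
(12*x + 6)/(1 - 2*x)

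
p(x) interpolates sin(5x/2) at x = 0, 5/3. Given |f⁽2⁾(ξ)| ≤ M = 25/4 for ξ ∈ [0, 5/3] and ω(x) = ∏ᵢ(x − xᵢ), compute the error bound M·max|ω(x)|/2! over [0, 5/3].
625/288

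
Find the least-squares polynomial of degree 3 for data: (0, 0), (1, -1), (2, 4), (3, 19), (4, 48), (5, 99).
-8/63 + (-254/189)x + (-2/63)x² + (23/27)x³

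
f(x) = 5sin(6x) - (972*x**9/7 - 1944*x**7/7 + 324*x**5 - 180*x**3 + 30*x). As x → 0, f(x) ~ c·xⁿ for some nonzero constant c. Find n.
11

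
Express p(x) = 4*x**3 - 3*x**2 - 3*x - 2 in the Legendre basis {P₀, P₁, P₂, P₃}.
(-3)P₀ + (-3/5)P₁ + (-2)P₂ + (8/5)P₃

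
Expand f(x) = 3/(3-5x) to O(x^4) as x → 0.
1 + 5*x/3 + 25*x**2/9 + 125*x**3/27 + O(x**4)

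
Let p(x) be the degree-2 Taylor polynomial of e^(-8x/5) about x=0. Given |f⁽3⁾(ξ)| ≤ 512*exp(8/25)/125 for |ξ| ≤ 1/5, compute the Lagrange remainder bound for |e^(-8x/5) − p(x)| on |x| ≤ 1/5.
256*exp(8/25)/46875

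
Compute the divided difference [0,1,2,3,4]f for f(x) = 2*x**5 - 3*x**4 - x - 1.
17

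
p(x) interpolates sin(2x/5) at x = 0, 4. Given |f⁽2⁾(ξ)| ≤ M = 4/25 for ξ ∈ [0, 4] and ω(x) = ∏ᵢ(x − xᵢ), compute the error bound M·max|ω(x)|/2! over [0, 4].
8/25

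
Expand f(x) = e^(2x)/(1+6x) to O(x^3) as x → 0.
1 - 4*x + 26*x**2 + O(x**3)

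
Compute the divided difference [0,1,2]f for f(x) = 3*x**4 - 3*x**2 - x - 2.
18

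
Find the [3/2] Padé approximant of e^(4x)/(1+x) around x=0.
(4*x**3/15 + 6*x**2/5 + 3*x/2 + 1)/(7*x**2/10 - 3*x/2 + 1)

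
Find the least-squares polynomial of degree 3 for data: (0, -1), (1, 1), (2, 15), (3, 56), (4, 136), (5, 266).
-107/126 + (-877/756)x + (113/252)x² + (113/54)x³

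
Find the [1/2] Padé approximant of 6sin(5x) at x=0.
30*x/(25*x**2/6 + 1)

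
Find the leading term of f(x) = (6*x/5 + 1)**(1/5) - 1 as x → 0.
6*x/25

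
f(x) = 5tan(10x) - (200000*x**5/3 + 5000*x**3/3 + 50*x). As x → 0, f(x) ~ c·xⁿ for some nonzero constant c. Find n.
7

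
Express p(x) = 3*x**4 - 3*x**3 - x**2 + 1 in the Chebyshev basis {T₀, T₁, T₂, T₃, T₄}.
(13/8)T₀ + (-9/4)T₁ + T₂ + (-3/4)T₃ + (3/8)T₄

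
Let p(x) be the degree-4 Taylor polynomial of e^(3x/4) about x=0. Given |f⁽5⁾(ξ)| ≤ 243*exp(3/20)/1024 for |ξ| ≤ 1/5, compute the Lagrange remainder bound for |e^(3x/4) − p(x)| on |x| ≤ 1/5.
81*exp(3/20)/128000000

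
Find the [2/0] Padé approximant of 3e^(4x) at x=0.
24*x**2 + 12*x + 3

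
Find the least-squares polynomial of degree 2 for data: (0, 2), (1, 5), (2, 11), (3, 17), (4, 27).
2 + (11/5)x + x²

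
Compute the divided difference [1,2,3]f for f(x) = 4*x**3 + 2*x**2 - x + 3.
26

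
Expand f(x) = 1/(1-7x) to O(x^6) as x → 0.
1 + 7*x + 49*x**2 + 343*x**3 + 2401*x**4 + 16807*x**5 + O(x**6)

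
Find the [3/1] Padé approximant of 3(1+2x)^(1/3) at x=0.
(-8*x**3/27 + 4*x**2/3 + 6*x + 3)/(4*x/3 + 1)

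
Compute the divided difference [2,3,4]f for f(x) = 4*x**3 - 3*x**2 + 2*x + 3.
33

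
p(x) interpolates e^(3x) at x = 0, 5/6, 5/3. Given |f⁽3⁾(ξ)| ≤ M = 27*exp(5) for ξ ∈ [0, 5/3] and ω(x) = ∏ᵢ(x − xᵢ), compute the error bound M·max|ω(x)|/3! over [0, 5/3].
125*sqrt(3)*exp(5)/216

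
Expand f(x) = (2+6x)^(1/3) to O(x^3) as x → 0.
2**(1/3) + 2**(1/3)*x - 2**(1/3)*x**2 + O(x**3)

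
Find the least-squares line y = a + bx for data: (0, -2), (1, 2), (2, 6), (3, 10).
a = -2, b = 4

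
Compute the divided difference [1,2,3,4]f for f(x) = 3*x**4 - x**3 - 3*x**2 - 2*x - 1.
29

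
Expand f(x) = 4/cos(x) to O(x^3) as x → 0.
4 + 2*x**2 + O(x**3)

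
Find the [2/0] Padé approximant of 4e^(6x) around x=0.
72*x**2 + 24*x + 4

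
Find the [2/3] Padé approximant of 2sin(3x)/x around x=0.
(6 - 63*x**2/10)/(9*x**2/20 + 1)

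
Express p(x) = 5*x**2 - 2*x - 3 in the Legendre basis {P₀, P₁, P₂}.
(-4/3)P₀ + (-2)P₁ + (10/3)P₂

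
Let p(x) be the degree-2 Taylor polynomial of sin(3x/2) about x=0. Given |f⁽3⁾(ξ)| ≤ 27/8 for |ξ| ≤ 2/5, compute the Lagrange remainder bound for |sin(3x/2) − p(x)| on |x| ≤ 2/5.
9/250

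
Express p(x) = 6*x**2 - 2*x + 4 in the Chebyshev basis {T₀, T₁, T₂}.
(7)T₀ + (-2)T₁ + (3)T₂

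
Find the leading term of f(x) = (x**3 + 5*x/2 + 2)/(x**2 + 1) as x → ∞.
x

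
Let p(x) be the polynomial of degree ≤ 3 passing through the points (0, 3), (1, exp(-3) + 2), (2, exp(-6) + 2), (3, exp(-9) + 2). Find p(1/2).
(-5*exp(3) + 1 + 15*exp(6) + 37*exp(9))*exp(-9)/16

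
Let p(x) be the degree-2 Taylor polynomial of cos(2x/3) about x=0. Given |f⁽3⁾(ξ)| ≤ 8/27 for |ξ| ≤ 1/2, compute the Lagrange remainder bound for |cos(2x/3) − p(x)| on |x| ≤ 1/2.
1/162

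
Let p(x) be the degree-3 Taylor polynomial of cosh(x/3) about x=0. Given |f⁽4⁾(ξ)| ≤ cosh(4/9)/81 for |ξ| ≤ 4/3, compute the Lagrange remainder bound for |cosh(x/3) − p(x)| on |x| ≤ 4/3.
32*cosh(4/9)/19683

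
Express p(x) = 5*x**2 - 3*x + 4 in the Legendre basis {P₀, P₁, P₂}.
(17/3)P₀ + (-3)P₁ + (10/3)P₂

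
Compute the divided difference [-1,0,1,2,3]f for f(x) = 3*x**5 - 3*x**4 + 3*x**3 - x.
12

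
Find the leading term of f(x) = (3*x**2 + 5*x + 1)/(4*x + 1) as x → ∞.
3*x/4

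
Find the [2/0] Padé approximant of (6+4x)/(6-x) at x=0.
5*x**2/36 + 5*x/6 + 1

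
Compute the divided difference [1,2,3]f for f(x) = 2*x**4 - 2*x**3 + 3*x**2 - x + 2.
41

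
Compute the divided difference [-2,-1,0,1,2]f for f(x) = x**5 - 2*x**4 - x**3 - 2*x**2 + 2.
-2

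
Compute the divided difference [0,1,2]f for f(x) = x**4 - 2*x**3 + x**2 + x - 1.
2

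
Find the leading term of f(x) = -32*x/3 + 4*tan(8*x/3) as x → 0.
2048*x**3/81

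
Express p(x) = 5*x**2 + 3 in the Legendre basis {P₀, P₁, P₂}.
(14/3)P₀ + (10/3)P₂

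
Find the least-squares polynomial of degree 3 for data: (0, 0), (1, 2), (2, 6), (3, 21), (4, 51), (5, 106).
1/126 + (317/108)x + (-281/126)x² + (127/108)x³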